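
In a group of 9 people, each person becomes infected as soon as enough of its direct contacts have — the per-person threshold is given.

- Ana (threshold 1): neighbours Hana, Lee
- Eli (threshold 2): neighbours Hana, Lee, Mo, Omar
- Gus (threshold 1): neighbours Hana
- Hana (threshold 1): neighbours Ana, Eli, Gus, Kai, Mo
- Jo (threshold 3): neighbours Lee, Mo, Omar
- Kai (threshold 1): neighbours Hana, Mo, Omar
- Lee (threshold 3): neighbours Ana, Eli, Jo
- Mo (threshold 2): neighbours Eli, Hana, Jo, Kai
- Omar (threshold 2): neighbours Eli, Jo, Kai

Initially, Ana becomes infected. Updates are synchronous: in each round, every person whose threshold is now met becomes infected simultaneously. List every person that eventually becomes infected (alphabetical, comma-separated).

Ana, Eli, Gus, Hana, Kai, Mo, Omar

Round 1 — Ana becomes infected (initial).
Round 2 — checking thresholds:
  Hana: 1 of 5 neighbours ≥ 1, becomes infected.
  Lee: 1 of 3 neighbours < 3, not yet.
Round 3 — checking thresholds:
  Eli: 1 of 4 neighbours < 2, not yet.
  Gus: 1 of 1 neighbours ≥ 1, becomes infected.
  Kai: 1 of 3 neighbours ≥ 1, becomes infected.
  Lee: 1 of 3 neighbours < 3, not yet.
  Mo: 1 of 4 neighbours < 2, not yet.
Round 4 — checking thresholds:
  Eli: 1 of 4 neighbours < 2, not yet.
  Lee: 1 of 3 neighbours < 3, not yet.
  Mo: 2 of 4 neighbours ≥ 2, becomes infected.
  Omar: 1 of 3 neighbours < 2, not yet.
Round 5 — checking thresholds:
  Eli: 2 of 4 neighbours ≥ 2, becomes infected.
  Jo: 1 of 3 neighbours < 3, not yet.
  Lee: 1 of 3 neighbours < 3, not yet.
  Omar: 1 of 3 neighbours < 2, not yet.
Round 6 — checking thresholds:
  Jo: 1 of 3 neighbours < 3, not yet.
  Lee: 2 of 3 neighbours < 3, not yet.
  Omar: 2 of 3 neighbours ≥ 2, becomes infected.
Round 7 — no new infections; cascade stops.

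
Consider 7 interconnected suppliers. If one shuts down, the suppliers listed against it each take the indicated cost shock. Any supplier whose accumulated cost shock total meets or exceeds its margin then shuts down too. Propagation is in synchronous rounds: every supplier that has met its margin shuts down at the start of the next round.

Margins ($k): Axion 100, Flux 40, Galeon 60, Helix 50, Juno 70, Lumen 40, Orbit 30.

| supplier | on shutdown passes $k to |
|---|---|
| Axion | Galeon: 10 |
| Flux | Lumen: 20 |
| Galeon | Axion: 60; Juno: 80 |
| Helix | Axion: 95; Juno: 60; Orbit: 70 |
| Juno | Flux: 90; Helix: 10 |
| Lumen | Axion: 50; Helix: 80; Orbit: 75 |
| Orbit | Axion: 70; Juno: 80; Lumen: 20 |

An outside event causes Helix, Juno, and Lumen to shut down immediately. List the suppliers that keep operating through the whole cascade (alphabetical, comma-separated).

Galeon

Round 1 — Helix, Juno, Lumen shut down (initial).
  Axion: +95+50 → 145 ≥ 100
  Flux: +90 → 90 ≥ 40
  Orbit: +70+75 → 145 ≥ 30
Round 2 — Axion, Flux, Orbit shut down.
  Galeon: +10 → 10 < 60
No further shutdowns.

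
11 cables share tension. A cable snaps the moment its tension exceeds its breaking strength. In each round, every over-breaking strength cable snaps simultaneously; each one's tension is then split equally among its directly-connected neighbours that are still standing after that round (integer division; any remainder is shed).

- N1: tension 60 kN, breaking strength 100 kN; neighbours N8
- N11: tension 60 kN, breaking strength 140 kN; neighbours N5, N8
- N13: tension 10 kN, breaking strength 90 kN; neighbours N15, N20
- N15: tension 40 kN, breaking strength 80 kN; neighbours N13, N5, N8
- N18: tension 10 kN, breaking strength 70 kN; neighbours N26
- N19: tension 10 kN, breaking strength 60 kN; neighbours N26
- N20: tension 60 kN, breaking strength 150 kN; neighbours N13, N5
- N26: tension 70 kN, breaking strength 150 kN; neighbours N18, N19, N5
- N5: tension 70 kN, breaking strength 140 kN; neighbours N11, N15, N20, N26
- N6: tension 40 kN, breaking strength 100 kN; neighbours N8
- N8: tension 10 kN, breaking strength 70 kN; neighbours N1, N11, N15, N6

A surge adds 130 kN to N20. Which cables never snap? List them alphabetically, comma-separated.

N18, N19, N26

Round 1 — N20 at 190 > 150. N20 snaps.
  N20 sheds 190 kN to N13, N5: 95 each.
    N13: 10+95 = 105 > 90
    N5: 70+95 = 165 > 140
Round 2 — N13, N5 snap.
  N13 sheds 105 kN to N15: 105 each.
    N15: 40+105 = 145 > 80
  N5 sheds 165 kN to N11, N15, N26: 55 each.
    N11: 60+55 = 115 ≤ 140
    N15: 145+55 = 200 > 80
    N26: 70+55 = 125 ≤ 150
Round 3 — N15 snaps.
  N15 sheds 200 kN to N8: 200 each.
    N8: 10+200 = 210 > 70
Round 4 — N8 snaps.
  N8 sheds 210 kN to N1, N11, N6: 70 each.
    N1: 60+70 = 130 > 100
    N11: 115+70 = 185 > 140
    N6: 40+70 = 110 > 100
Round 5 — N1, N11, N6 snap.
  N1 sheds 130 kN: no online neighbours, lost.
  N11 sheds 185 kN: no online neighbours, lost.
  N6 sheds 110 kN: no online neighbours, lost.
No further breaks.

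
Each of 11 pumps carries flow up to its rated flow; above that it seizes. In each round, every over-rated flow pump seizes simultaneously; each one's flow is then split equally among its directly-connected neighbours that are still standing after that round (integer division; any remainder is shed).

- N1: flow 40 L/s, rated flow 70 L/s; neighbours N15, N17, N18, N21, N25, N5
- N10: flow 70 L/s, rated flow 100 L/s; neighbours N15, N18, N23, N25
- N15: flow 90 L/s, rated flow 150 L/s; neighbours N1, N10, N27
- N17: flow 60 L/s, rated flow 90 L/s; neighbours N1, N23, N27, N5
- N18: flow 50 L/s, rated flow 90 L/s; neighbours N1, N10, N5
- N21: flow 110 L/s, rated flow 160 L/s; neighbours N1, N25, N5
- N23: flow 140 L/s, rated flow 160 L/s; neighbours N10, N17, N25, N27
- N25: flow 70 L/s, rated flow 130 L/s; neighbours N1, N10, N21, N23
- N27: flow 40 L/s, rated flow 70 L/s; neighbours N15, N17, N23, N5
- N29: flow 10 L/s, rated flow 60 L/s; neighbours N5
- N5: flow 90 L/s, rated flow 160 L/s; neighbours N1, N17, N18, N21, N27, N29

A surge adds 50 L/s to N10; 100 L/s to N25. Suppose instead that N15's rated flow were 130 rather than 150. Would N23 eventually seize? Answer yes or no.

With N15's rated flow at 130:
Round 1 — N10 at 120 > 100; N25 at 170 > 130. N10, N25 seize.
  N10 sheds 120 L/s to N15, N18, N23: 40 each.
    N15: 90+40 = 130 ≤ 130
    N18: 50+40 = 90 ≤ 90
    N23: 140+40 = 180 > 160
  N25 sheds 170 L/s to N1, N21, N23: 56 each (2 lost).
    N1: 40+56 = 96 > 70
    N21: 110+56 = 166 > 160
    N23: 180+56 = 236 > 160
Round 2 — N1, N21, N23 seize.
  N1 sheds 96 L/s to N15, N17, N18, N5: 24 each.
    N15: 130+24 = 154 > 130
    N17: 60+24 = 84 ≤ 90
    N18: 90+24 = 114 > 90
    N5: 90+24 = 114 ≤ 160
  N21 sheds 166 L/s to N5: 166 each.
    N5: 114+166 = 280 > 160
  N23 sheds 236 L/s to N17, N27: 118 each.
    N17: 84+118 = 202 > 90
    N27: 40+118 = 158 > 70
Round 3 — N15, N17, N18, N27, N5 seize.
  N15 sheds 154 L/s: no online neighbours, lost.
  N17 sheds 202 L/s: no online neighbours, lost.
  N18 sheds 114 L/s: no online neighbours, lost.
  N27 sheds 158 L/s: no online neighbours, lost.
  N5 sheds 280 L/s to N29: 280 each.
    N29: 10+280 = 290 > 60
Round 4 — N29 seizes.
  N29 sheds 290 L/s: no online neighbours, lost.
No further seizures.

yes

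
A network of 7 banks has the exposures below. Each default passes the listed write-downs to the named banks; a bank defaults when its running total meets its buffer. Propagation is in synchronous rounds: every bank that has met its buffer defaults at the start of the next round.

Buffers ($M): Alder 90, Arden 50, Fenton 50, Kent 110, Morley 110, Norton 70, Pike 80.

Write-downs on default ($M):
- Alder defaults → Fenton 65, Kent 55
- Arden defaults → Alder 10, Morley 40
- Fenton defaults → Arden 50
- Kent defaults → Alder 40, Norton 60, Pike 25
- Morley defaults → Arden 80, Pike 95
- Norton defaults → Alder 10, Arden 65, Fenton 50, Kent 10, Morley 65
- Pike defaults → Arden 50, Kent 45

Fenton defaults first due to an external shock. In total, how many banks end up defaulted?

2

Round 1 — Fenton defaults (initial).
  Arden: +50 → 50 ≥ 50
Round 2 — Arden defaults.
  Alder: +10 → 10 < 90
  Morley: +40 → 40 < 110
No further defaults.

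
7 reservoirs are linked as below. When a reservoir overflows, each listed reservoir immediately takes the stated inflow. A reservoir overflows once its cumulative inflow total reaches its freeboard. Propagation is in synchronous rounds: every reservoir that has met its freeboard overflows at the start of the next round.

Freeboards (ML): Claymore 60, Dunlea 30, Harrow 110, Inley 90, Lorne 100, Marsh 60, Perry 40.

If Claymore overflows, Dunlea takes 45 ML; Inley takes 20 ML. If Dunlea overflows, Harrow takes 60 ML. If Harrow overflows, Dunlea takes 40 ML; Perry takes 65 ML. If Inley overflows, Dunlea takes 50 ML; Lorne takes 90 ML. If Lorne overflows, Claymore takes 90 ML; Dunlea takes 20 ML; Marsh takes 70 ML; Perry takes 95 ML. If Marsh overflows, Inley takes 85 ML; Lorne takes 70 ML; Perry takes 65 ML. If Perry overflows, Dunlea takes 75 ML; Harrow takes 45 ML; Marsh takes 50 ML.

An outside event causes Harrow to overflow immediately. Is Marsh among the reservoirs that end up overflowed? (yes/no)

Round 1 — Harrow overflows (initial).
  Dunlea: +40 → 40 ≥ 30
  Perry: +65 → 65 ≥ 40
Round 2 — Dunlea, Perry overflow.
  Marsh: +50 → 50 < 60
No further overflows.

no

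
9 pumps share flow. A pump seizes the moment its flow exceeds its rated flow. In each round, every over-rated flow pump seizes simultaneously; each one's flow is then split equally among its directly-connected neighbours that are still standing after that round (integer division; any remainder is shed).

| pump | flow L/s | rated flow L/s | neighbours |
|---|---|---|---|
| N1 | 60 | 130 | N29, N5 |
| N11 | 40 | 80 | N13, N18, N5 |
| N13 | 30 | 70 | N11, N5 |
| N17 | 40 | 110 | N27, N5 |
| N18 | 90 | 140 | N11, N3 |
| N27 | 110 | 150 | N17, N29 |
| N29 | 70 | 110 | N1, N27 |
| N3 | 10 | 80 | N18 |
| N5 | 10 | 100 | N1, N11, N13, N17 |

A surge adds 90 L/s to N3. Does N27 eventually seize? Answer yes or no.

Round 1 — N3 at 100 > 80. N3 seizes.
  N3 sheds 100 L/s to N18: 100 each.
    N18: 90+100 = 190 > 140
Round 2 — N18 seizes.
  N18 sheds 190 L/s to N11: 190 each.
    N11: 40+190 = 230 > 80
Round 3 — N11 seizes.
  N11 sheds 230 L/s to N13, N5: 115 each.
    N13: 30+115 = 145 > 70
    N5: 10+115 = 125 > 100
Round 4 — N13, N5 seize.
  N13 sheds 145 L/s: no online neighbours, lost.
  N5 sheds 125 L/s to N1, N17: 62 each (1 lost).
    N1: 60+62 = 122 ≤ 130
    N17: 40+62 = 102 ≤ 110
No further seizures.

no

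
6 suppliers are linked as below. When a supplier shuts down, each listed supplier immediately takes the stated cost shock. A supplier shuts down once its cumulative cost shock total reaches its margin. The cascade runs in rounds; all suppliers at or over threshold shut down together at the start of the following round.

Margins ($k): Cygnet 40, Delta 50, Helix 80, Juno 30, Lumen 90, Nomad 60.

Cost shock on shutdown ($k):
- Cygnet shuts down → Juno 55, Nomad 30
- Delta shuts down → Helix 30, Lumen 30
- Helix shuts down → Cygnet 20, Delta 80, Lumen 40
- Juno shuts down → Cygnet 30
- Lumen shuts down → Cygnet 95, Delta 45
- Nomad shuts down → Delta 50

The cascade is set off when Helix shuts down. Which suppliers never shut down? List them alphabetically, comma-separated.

Cygnet, Juno, Lumen, Nomad

Round 1 — Helix shuts down (initial).
  Cygnet: +20 → 20 < 40
  Delta: +80 → 80 ≥ 50
  Lumen: +40 → 40 < 90
Round 2 — Delta shuts down.
  Lumen: +30 → 70 < 90
No further shutdowns.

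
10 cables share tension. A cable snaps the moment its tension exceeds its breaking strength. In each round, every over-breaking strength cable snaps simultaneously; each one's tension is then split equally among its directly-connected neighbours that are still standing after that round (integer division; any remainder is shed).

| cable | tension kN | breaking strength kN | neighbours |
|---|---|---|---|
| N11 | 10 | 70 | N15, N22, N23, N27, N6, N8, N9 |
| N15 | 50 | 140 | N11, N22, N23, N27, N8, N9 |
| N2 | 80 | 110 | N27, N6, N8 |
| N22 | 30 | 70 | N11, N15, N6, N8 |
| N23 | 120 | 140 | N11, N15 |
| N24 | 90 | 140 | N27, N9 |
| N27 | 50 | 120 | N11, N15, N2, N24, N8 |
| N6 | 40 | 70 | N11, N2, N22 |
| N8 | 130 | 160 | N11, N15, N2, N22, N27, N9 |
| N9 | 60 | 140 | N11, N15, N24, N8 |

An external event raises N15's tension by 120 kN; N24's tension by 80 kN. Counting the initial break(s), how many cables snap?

Round 1 — N15 at 170 > 140; N24 at 170 > 140. N15, N24 snap.
  N15 sheds 170 kN to N11, N22, N23, N27, N8, N9: 28 each (2 lost).
    N11: 10+28 = 38 ≤ 70
    N22: 30+28 = 58 ≤ 70
    N23: 120+28 = 148 > 140
    N27: 50+28 = 78 ≤ 120
    N8: 130+28 = 158 ≤ 160
    N9: 60+28 = 88 ≤ 140
  N24 sheds 170 kN to N27, N9: 85 each.
    N27: 78+85 = 163 > 120
    N9: 88+85 = 173 > 140
Round 2 — N23, N27, N9 snap.
  N23 sheds 148 kN to N11: 148 each.
    N11: 38+148 = 186 > 70
  N27 sheds 163 kN to N11, N2, N8: 54 each (1 lost).
    N11: 186+54 = 240 > 70
    N2: 80+54 = 134 > 110
    N8: 158+54 = 212 > 160
  N9 sheds 173 kN to N11, N8: 86 each (1 lost).
    N11: 240+86 = 326 > 70
    N8: 212+86 = 298 > 160
Round 3 — N11, N2, N8 snap.
  N11 sheds 326 kN to N22, N6: 163 each.
    N22: 58+163 = 221 > 70
    N6: 40+163 = 203 > 70
  N2 sheds 134 kN to N6: 134 each.
    N6: 203+134 = 337 > 70
  N8 sheds 298 kN to N22: 298 each.
    N22: 221+298 = 519 > 70
Round 4 — N22, N6 snap.
  N22 sheds 519 kN: no online neighbours, lost.
  N6 sheds 337 kN: no online neighbours, lost.
No further breaks.

10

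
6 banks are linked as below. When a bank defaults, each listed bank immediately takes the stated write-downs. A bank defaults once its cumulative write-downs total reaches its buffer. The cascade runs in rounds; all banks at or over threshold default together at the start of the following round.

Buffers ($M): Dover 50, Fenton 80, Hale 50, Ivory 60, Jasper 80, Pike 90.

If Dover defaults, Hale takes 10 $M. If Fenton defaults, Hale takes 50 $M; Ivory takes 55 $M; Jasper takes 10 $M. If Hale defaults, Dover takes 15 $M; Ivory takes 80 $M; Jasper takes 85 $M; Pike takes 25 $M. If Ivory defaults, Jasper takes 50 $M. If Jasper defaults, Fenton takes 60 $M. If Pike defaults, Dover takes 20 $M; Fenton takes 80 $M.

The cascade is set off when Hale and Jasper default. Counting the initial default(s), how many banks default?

Round 1 — Hale, Jasper default (initial).
  Dover: +15 → 15 < 50
  Fenton: +60 → 60 < 80
  Ivory: +80 → 80 ≥ 60
  Pike: +25 → 25 < 90
Round 2 — Ivory defaults.
No further defaults.

3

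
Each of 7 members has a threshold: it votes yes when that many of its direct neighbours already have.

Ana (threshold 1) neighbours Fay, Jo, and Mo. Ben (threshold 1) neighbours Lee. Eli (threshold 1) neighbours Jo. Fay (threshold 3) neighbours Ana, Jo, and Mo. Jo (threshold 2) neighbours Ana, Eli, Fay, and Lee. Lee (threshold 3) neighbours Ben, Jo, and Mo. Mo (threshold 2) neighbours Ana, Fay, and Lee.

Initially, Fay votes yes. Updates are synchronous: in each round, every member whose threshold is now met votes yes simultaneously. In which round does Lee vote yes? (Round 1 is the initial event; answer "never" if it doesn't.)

never

Round 1 — Fay votes yes (initial).
Round 2 — checking thresholds:
  Ana: 1 of 3 neighbours ≥ 1, votes yes.
  Jo: 1 of 4 neighbours < 2, holds.
  Mo: 1 of 3 neighbours < 2, holds.
Round 3 — checking thresholds:
  Jo: 2 of 4 neighbours ≥ 2, votes yes.
  Mo: 2 of 3 neighbours ≥ 2, votes yes.
Round 4 — checking thresholds:
  Eli: 1 of 1 neighbours ≥ 1, votes yes.
  Lee: 2 of 3 neighbours < 3, holds.
Round 5 — no new yes votes; cascade stops.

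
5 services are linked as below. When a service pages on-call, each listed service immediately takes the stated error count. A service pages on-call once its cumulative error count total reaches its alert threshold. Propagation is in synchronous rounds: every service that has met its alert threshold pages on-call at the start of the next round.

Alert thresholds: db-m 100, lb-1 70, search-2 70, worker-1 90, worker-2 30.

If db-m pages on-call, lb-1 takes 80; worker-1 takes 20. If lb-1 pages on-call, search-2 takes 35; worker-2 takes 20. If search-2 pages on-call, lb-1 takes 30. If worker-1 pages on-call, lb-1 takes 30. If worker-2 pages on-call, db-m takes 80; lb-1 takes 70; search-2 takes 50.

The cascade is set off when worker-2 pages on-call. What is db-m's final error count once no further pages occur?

80

Round 1 — worker-2 pages on-call (initial).
  db-m: +80 → 80 < 100
  lb-1: +70 → 70 ≥ 70
  search-2: +50 → 50 < 70
Round 2 — lb-1 pages on-call.
  search-2: +35 → 85 ≥ 70
Round 3 — search-2 pages on-call.
No further pages.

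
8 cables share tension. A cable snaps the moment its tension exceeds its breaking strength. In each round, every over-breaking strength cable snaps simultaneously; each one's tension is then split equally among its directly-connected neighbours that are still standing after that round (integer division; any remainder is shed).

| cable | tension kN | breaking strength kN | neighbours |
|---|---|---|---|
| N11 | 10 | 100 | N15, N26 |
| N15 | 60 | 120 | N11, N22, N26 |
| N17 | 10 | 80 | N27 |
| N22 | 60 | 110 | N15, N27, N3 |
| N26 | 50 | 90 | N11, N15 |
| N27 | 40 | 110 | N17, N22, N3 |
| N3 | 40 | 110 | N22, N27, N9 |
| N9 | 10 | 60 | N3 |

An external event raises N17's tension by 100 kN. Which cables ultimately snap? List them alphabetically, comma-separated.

Round 1 — N17 at 110 > 80. N17 snaps.
  N17 sheds 110 kN to N27: 110 each.
    N27: 40+110 = 150 > 110
Round 2 — N27 snaps.
  N27 sheds 150 kN to N22, N3: 75 each.
    N22: 60+75 = 135 > 110
    N3: 40+75 = 115 > 110
Round 3 — N22, N3 snap.
  N22 sheds 135 kN to N15: 135 each.
    N15: 60+135 = 195 > 120
  N3 sheds 115 kN to N9: 115 each.
    N9: 10+115 = 125 > 60
Round 4 — N15, N9 snap.
  N15 sheds 195 kN to N11, N26: 97 each (1 lost).
    N11: 10+97 = 107 > 100
    N26: 50+97 = 147 > 90
  N9 sheds 125 kN: no online neighbours, lost.
Round 5 — N11, N26 snap.
  N11 sheds 107 kN: no online neighbours, lost.
  N26 sheds 147 kN: no online neighbours, lost.
No further breaks.

N11, N15, N17, N22, N26, N27, N3, N9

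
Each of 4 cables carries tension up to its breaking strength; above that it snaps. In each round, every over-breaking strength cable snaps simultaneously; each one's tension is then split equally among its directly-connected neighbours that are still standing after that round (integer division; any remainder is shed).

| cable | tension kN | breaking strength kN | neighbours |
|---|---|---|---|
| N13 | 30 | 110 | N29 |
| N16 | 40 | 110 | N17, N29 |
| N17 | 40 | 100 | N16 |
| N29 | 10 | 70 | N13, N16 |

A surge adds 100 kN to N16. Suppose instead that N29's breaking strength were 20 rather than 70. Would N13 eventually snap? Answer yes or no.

With N29's breaking strength at 20:
Round 1 — N16 at 140 > 110. N16 snaps.
  N16 sheds 140 kN to N17, N29: 70 each.
    N17: 40+70 = 110 > 100
    N29: 10+70 = 80 > 20
Round 2 — N17, N29 snap.
  N17 sheds 110 kN: no online neighbours, lost.
  N29 sheds 80 kN to N13: 80 each.
    N13: 30+80 = 110 ≤ 110
No further breaks.

no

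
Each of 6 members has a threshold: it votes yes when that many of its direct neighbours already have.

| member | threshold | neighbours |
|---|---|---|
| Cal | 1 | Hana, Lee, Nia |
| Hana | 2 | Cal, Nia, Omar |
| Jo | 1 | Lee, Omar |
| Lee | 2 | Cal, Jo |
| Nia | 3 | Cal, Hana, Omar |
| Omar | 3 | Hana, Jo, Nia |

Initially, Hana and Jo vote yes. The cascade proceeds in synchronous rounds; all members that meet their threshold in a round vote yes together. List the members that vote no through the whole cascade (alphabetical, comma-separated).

Round 1 — Hana, Jo vote yes (initial).
Round 2 — checking thresholds:
  Cal: 1 of 3 neighbours ≥ 1, votes yes.
  Lee: 1 of 2 neighbours < 2, not yet.
  Nia: 1 of 3 neighbours < 3, not yet.
  Omar: 2 of 3 neighbours < 3, not yet.
Round 3 — checking thresholds:
  Lee: 2 of 2 neighbours ≥ 2, votes yes.
  Nia: 2 of 3 neighbours < 3, not yet.
  Omar: 2 of 3 neighbours < 3, not yet.
Round 4 — no new yes votes; cascade stops.

Nia, Omar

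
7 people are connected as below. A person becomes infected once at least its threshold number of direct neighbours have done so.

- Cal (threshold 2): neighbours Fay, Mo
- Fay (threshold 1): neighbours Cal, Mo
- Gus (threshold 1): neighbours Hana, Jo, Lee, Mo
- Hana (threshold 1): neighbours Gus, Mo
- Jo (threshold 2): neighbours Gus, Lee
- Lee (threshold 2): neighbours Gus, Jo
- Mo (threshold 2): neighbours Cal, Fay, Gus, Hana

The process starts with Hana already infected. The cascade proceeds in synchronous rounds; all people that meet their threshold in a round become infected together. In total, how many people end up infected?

5

Round 1 — Hana becomes infected (initial).
Round 2 — checking thresholds:
  Gus: 1 of 4 neighbours ≥ 1, becomes infected.
  Mo: 1 of 4 neighbours < 2, not yet.
Round 3 — checking thresholds:
  Jo: 1 of 2 neighbours < 2, not yet.
  Lee: 1 of 2 neighbours < 2, not yet.
  Mo: 2 of 4 neighbours ≥ 2, becomes infected.
Round 4 — checking thresholds:
  Cal: 1 of 2 neighbours < 2, not yet.
  Fay: 1 of 2 neighbours ≥ 1, becomes infected.
  Jo: 1 of 2 neighbours < 2, not yet.
  Lee: 1 of 2 neighbours < 2, not yet.
Round 5 — checking thresholds:
  Cal: 2 of 2 neighbours ≥ 2, becomes infected.
  Jo: 1 of 2 neighbours < 2, not yet.
  Lee: 1 of 2 neighbours < 2, not yet.
Round 6 — no new infections; cascade stops.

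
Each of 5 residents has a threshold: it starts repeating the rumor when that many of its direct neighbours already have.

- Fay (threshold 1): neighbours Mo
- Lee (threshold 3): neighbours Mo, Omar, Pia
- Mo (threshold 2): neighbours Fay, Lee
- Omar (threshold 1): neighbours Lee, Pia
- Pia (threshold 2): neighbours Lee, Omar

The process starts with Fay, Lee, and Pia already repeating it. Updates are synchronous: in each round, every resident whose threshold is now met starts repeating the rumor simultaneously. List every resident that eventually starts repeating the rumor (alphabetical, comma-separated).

Fay, Lee, Mo, Omar, Pia

Round 1 — Fay, Lee, Pia start repeating the rumor (initial).
Round 2 — checking thresholds:
  Mo: 2 of 2 neighbours ≥ 2, starts repeating the rumor.
  Omar: 2 of 2 neighbours ≥ 1, starts repeating the rumor.
Round 3 — no new spreads; cascade stops.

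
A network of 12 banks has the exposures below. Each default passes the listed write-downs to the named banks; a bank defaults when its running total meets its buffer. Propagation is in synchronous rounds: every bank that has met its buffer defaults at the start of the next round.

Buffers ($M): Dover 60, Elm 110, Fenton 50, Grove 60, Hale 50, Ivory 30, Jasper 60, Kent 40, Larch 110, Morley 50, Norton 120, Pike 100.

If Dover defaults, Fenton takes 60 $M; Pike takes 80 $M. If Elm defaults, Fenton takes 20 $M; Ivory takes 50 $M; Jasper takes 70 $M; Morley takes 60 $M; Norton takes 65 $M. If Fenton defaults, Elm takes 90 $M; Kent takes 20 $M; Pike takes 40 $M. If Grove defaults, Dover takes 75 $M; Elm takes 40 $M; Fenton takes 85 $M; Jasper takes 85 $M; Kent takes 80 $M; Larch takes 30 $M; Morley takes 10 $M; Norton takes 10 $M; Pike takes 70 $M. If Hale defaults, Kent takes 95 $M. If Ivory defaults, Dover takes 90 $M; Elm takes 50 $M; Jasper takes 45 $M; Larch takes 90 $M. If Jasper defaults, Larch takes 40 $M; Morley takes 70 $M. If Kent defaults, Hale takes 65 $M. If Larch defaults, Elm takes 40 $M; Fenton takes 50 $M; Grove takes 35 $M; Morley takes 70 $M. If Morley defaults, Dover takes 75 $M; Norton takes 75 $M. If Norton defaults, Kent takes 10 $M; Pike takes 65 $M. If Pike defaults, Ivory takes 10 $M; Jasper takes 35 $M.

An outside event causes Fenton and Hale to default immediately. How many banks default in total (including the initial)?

Round 1 — Fenton, Hale default (initial).
  Elm: +90 → 90 < 110
  Kent: +20+95 → 115 ≥ 40
  Pike: +40 → 40 < 100
Round 2 — Kent defaults.
No further defaults.

3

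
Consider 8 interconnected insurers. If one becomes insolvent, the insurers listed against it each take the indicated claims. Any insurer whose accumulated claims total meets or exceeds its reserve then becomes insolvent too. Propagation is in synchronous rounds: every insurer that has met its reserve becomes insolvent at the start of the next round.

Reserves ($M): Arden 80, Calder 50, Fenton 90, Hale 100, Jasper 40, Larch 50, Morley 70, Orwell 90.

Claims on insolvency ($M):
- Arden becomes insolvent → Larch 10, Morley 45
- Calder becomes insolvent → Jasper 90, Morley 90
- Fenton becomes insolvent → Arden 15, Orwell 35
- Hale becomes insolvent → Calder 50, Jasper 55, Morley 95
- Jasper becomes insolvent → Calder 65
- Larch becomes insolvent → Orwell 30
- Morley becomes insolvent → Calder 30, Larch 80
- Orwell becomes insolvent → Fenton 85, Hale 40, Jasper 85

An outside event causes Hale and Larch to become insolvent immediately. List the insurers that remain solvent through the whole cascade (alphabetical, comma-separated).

Round 1 — Hale, Larch become insolvent (initial).
  Calder: +50 → 50 ≥ 50
  Jasper: +55 → 55 ≥ 40
  Morley: +95 → 95 ≥ 70
  Orwell: +30 → 30 < 90
Round 2 — Calder, Jasper, Morley become insolvent.
No further insolvencies.

Arden, Fenton, Orwell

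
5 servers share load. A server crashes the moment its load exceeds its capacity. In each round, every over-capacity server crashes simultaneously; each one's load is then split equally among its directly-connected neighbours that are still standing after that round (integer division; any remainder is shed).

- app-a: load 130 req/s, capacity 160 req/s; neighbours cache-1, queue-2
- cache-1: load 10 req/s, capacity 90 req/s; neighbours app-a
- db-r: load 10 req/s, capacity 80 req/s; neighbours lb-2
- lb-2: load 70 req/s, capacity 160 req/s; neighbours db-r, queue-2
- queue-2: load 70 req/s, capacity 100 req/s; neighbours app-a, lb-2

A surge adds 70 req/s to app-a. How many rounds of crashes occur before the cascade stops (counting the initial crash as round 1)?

4

Round 1 — app-a at 200 > 160. app-a crashes.
  app-a sheds 200 req/s to cache-1, queue-2: 100 each.
    cache-1: 10+100 = 110 > 90
    queue-2: 70+100 = 170 > 100
Round 2 — cache-1, queue-2 crash.
  cache-1 sheds 110 req/s: no online neighbours, lost.
  queue-2 sheds 170 req/s to lb-2: 170 each.
    lb-2: 70+170 = 240 > 160
Round 3 — lb-2 crashes.
  lb-2 sheds 240 req/s to db-r: 240 each.
    db-r: 10+240 = 250 > 80
Round 4 — db-r crashes.
  db-r sheds 250 req/s: no online neighbours, lost.
No further crashes.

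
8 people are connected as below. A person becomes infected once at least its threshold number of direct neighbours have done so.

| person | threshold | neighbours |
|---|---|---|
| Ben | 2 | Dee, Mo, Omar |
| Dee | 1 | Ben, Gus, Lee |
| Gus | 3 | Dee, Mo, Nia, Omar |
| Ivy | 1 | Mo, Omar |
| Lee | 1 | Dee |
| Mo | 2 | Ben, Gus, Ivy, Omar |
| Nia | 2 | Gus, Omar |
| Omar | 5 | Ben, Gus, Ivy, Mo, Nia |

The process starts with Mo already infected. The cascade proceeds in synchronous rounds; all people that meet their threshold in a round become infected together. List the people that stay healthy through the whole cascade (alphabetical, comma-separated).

Ben, Dee, Gus, Lee, Nia, Omar

Round 1 — Mo becomes infected (initial).
Round 2 — checking thresholds:
  Ben: 1 of 3 neighbours < 2, holds.
  Gus: 1 of 4 neighbours < 3, holds.
  Ivy: 1 of 2 neighbours ≥ 1, becomes infected.
  Omar: 1 of 5 neighbours < 5, holds.
Round 3 — no new infections; cascade stops.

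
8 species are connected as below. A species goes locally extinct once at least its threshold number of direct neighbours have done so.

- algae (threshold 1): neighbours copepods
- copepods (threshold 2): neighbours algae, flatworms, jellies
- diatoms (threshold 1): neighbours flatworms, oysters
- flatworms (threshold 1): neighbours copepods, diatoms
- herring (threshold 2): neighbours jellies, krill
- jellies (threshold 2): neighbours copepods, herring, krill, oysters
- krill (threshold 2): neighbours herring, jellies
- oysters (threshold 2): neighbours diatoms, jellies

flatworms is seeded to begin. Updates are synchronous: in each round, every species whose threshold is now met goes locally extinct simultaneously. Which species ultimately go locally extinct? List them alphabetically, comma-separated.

diatoms, flatworms

Round 1 — flatworms goes locally extinct (initial).
Round 2 — checking thresholds:
  copepods: 1 of 3 neighbours < 2, holds.
  diatoms: 1 of 2 neighbours ≥ 1, goes locally extinct.
Round 3 — no new extinctions; cascade stops.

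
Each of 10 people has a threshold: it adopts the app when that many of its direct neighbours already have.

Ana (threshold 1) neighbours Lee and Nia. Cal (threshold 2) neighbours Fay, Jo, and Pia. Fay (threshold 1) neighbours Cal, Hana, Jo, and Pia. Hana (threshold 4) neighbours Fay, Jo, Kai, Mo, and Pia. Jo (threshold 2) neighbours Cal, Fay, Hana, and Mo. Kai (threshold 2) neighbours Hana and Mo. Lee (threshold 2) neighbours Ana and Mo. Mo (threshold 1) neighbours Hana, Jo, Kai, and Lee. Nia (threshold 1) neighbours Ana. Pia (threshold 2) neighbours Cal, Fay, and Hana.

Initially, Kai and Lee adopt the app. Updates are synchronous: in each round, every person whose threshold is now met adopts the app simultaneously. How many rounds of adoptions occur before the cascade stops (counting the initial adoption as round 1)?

Round 1 — Kai, Lee adopt the app (initial).
Round 2 — checking thresholds:
  Ana: 1 of 2 neighbours ≥ 1, adopts the app.
  Hana: 1 of 5 neighbours < 4, below threshold.
  Mo: 2 of 4 neighbours ≥ 1, adopts the app.
Round 3 — checking thresholds:
  Hana: 2 of 5 neighbours < 4, below threshold.
  Jo: 1 of 4 neighbours < 2, below threshold.
  Nia: 1 of 1 neighbours ≥ 1, adopts the app.
Round 4 — no new adoptions; cascade stops.

3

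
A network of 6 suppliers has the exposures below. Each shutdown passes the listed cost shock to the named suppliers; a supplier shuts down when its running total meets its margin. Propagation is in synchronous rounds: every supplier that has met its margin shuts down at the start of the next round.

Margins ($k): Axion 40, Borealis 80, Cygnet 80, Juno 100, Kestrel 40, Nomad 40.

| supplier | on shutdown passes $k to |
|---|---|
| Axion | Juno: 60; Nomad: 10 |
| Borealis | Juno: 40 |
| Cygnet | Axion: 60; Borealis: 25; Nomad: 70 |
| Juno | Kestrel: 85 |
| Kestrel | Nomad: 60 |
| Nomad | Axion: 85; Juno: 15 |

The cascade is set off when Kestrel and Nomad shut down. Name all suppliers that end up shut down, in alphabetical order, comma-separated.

Axion, Kestrel, Nomad

Round 1 — Kestrel, Nomad shut down (initial).
  Axion: +85 → 85 ≥ 40
  Juno: +15 → 15 < 100
Round 2 — Axion shuts down.
  Juno: +60 → 75 < 100
No further shutdowns.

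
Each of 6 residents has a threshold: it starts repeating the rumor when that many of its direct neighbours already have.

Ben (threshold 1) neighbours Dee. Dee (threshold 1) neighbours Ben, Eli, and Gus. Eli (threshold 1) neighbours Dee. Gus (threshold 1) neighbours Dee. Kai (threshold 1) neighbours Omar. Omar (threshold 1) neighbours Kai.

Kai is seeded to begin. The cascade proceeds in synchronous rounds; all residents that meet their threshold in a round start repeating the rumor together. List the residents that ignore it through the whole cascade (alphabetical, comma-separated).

Round 1 — Kai starts repeating the rumor (initial).
Round 2 — checking thresholds:
  Omar: 1 of 1 neighbours ≥ 1, starts repeating the rumor.
Round 3 — no new spreads; cascade stops.

Ben, Dee, Eli, Gus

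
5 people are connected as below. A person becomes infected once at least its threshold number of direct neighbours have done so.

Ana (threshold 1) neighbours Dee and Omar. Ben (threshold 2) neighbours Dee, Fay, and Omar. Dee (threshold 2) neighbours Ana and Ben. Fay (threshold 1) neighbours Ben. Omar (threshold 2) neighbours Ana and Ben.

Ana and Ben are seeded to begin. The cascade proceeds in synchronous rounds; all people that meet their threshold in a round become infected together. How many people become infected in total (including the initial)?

5

Round 1 — Ana, Ben become infected (initial).
Round 2 — checking thresholds:
  Dee: 2 of 2 neighbours ≥ 2, becomes infected.
  Fay: 1 of 1 neighbours ≥ 1, becomes infected.
  Omar: 2 of 2 neighbours ≥ 2, becomes infected.
Round 3 — no new infections; cascade stops.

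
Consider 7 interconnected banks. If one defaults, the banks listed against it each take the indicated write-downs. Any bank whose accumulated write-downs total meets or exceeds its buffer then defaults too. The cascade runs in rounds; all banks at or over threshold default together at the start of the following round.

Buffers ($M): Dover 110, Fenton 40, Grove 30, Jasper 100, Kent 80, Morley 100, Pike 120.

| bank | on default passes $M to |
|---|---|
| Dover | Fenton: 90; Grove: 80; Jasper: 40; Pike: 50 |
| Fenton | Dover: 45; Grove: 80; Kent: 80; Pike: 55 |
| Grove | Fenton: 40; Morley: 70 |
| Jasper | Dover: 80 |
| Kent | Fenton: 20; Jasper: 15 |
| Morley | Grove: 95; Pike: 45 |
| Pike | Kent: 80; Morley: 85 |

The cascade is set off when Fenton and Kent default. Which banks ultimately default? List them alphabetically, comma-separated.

Fenton, Grove, Kent

Round 1 — Fenton, Kent default (initial).
  Dover: +45 → 45 < 110
  Grove: +80 → 80 ≥ 30
  Jasper: +15 → 15 < 100
  Pike: +55 → 55 < 120
Round 2 — Grove defaults.
  Morley: +70 → 70 < 100
No further defaults.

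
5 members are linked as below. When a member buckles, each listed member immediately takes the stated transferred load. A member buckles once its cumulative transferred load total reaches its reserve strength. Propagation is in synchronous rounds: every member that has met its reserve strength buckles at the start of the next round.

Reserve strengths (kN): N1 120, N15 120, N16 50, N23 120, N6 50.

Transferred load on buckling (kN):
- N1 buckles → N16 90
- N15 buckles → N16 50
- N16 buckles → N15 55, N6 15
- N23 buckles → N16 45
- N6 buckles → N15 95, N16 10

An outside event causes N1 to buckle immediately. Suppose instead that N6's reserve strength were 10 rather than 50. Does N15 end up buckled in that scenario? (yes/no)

With N6's reserve strength at 10:
Round 1 — N1 buckles (initial).
  N16: +90 → 90 ≥ 50
Round 2 — N16 buckles.
  N15: +55 → 55 < 120
  N6: +15 → 15 ≥ 10
Round 3 — N6 buckles.
  N15: +95 → 150 ≥ 120
Round 4 — N15 buckles.
No further bucklings.

yes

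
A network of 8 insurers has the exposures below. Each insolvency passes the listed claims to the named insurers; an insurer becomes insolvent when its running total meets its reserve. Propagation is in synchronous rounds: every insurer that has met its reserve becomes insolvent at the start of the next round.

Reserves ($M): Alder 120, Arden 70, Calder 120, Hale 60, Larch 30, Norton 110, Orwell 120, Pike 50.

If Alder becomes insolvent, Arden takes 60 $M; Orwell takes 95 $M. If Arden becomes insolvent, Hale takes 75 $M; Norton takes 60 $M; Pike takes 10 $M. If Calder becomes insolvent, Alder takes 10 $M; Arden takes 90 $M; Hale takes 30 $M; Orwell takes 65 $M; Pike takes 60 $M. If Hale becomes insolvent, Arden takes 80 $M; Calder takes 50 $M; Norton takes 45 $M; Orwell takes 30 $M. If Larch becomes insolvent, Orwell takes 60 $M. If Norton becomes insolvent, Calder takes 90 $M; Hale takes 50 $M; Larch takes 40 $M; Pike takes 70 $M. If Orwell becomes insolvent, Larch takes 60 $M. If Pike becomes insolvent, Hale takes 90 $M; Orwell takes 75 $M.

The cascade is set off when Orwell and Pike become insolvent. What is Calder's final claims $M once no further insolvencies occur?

Round 1 — Orwell, Pike become insolvent (initial).
  Hale: +90 → 90 ≥ 60
  Larch: +60 → 60 ≥ 30
Round 2 — Hale, Larch become insolvent.
  Arden: +80 → 80 ≥ 70
  Calder: +50 → 50 < 120
  Norton: +45 → 45 < 110
Round 3 — Arden becomes insolvent.
  Norton: +60 → 105 < 110
No further insolvencies.

50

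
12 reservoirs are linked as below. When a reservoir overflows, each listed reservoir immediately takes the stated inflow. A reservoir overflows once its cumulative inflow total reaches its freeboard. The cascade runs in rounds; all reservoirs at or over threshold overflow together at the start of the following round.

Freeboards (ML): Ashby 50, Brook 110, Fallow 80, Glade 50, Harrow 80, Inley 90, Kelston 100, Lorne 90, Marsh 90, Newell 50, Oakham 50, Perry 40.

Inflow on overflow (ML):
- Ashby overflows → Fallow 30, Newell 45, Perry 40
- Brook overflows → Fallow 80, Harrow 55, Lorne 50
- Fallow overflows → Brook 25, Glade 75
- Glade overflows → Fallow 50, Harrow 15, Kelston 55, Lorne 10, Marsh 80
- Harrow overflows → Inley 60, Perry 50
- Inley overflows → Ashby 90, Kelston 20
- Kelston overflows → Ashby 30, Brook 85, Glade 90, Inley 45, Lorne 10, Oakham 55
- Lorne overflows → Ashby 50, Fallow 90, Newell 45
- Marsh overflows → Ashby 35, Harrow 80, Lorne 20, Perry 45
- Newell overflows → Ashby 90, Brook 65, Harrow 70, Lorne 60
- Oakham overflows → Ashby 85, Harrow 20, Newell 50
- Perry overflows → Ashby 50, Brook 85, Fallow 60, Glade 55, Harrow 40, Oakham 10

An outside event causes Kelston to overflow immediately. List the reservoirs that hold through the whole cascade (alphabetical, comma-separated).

Round 1 — Kelston overflows (initial).
  Ashby: +30 → 30 < 50
  Brook: +85 → 85 < 110
  Glade: +90 → 90 ≥ 50
  Inley: +45 → 45 < 90
  Lorne: +10 → 10 < 90
  Oakham: +55 → 55 ≥ 50
Round 2 — Glade, Oakham overflow.
  Ashby: +85 → 115 ≥ 50
  Fallow: +50 → 50 < 80
  Harrow: +15+20 → 35 < 80
  Lorne: +10 → 20 < 90
  Marsh: +80 → 80 < 90
  Newell: +50 → 50 ≥ 50
Round 3 — Ashby, Newell overflow.
  Brook: +65 → 150 ≥ 110
  Fallow: +30 → 80 ≥ 80
  Harrow: +70 → 105 ≥ 80
  Lorne: +60 → 80 < 90
  Perry: +40 → 40 ≥ 40
Round 4 — Brook, Fallow, Harrow, Perry overflow.
  Inley: +60 → 105 ≥ 90
  Lorne: +50 → 130 ≥ 90
Round 5 — Inley, Lorne overflow.
No further overflows.

Marsh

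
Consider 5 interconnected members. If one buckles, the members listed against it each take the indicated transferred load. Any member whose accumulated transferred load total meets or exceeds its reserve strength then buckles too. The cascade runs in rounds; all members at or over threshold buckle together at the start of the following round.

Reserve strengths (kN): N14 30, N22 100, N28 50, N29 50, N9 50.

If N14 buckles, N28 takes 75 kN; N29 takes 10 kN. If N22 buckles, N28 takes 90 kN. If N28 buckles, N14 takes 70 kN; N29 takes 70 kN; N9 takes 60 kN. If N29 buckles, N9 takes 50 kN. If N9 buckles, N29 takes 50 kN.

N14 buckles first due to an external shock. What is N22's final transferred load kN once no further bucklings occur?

Round 1 — N14 buckles (initial).
  N28: +75 → 75 ≥ 50
  N29: +10 → 10 < 50
Round 2 — N28 buckles.
  N29: +70 → 80 ≥ 50
  N9: +60 → 60 ≥ 50
Round 3 — N29, N9 buckle.
No further bucklings.

0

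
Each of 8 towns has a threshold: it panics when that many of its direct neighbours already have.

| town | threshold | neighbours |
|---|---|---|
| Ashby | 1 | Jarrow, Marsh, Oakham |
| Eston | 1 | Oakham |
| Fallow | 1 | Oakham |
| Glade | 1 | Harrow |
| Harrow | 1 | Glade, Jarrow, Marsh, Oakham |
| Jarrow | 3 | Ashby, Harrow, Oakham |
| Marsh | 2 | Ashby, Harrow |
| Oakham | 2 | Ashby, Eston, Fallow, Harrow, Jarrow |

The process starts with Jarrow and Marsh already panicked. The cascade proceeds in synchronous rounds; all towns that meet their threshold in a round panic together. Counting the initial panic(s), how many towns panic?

8

Round 1 — Jarrow, Marsh panic (initial).
Round 2 — checking thresholds:
  Ashby: 2 of 3 neighbours ≥ 1, panics.
  Harrow: 2 of 4 neighbours ≥ 1, panics.
  Oakham: 1 of 5 neighbours < 2, not yet.
Round 3 — checking thresholds:
  Glade: 1 of 1 neighbours ≥ 1, panics.
  Oakham: 3 of 5 neighbours ≥ 2, panics.
Round 4 — checking thresholds:
  Eston: 1 of 1 neighbours ≥ 1, panics.
  Fallow: 1 of 1 neighbours ≥ 1, panics.
Round 5 — no new panics; cascade stops.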